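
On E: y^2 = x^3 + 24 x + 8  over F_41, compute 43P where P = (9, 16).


k = 43 = 101011_2 (binary, LSB first: 110101)
Double-and-add from P = (9, 16):
  bit 0 = 1: acc = O + (9, 16) = (9, 16)
  bit 1 = 1: acc = (9, 16) + (33, 40) = (0, 34)
  bit 2 = 0: acc unchanged = (0, 34)
  bit 3 = 1: acc = (0, 34) + (26, 2) = (17, 9)
  bit 4 = 0: acc unchanged = (17, 9)
  bit 5 = 1: acc = (17, 9) + (10, 10) = (9, 25)

43P = (9, 25)


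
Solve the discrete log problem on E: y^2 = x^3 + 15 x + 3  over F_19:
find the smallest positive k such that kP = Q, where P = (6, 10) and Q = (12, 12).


Enumerate multiples of P until we hit Q = (12, 12):
  1P = (6, 10)
  2P = (12, 12)
Match found at i = 2.

k = 2


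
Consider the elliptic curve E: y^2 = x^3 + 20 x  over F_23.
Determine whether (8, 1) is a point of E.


Check whether y^2 = x^3 + 20 x + 0 (mod 23) for (x, y) = (8, 1).
LHS: y^2 = 1^2 mod 23 = 1
RHS: x^3 + 20 x + 0 = 8^3 + 20*8 + 0 mod 23 = 5
LHS != RHS

No, not on the curve


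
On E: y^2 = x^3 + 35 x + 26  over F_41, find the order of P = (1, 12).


Compute successive multiples of P until we hit O:
  1P = (1, 12)
  2P = (23, 1)
  3P = (7, 32)
  4P = (35, 25)
  5P = (21, 31)
  6P = (28, 30)
  7P = (17, 32)
  8P = (22, 13)
  ... (continuing to 17P)
  17P = O

ord(P) = 17


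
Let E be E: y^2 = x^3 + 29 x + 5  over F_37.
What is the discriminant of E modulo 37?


4 a^3 + 27 b^2 = 4*29^3 + 27*5^2 = 97556 + 675 = 98231
Delta = -16 * (98231) = -1571696
Delta mod 37 = 27

Delta = 27 (mod 37)


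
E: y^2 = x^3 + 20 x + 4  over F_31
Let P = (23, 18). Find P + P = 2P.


Doubling: s = (3 x1^2 + a) / (2 y1)
s = (3*23^2 + 20) / (2*18) mod 31 = 30
x3 = s^2 - 2 x1 mod 31 = 30^2 - 2*23 = 17
y3 = s (x1 - x3) - y1 mod 31 = 30 * (23 - 17) - 18 = 7

2P = (17, 7)


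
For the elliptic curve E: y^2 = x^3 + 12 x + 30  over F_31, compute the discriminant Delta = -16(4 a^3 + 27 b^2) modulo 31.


4 a^3 + 27 b^2 = 4*12^3 + 27*30^2 = 6912 + 24300 = 31212
Delta = -16 * (31212) = -499392
Delta mod 31 = 18

Delta = 18 (mod 31)


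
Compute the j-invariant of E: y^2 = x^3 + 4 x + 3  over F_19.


Delta = -16(4 a^3 + 27 b^2) mod 19 = 15
-1728 * (4 a)^3 = -1728 * (4*4)^3 mod 19 = 11
j = 11 * 15^(-1) mod 19 = 2

j = 2 (mod 19)


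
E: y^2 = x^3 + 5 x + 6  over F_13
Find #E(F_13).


For each x in F_13, count y with y^2 = x^3 + 5 x + 6 mod 13:
  x = 1: RHS = 12, y in [5, 8]  -> 2 point(s)
  x = 3: RHS = 9, y in [3, 10]  -> 2 point(s)
  x = 4: RHS = 12, y in [5, 8]  -> 2 point(s)
  x = 5: RHS = 0, y in [0]  -> 1 point(s)
  x = 8: RHS = 12, y in [5, 8]  -> 2 point(s)
  x = 9: RHS = 0, y in [0]  -> 1 point(s)
  x = 10: RHS = 3, y in [4, 9]  -> 2 point(s)
  x = 11: RHS = 1, y in [1, 12]  -> 2 point(s)
  x = 12: RHS = 0, y in [0]  -> 1 point(s)
Affine points: 15. Add the point at infinity: total = 16.

#E(F_13) = 16


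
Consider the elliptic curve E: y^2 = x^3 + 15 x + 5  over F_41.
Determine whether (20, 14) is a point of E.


Check whether y^2 = x^3 + 15 x + 5 (mod 41) for (x, y) = (20, 14).
LHS: y^2 = 14^2 mod 41 = 32
RHS: x^3 + 15 x + 5 = 20^3 + 15*20 + 5 mod 41 = 23
LHS != RHS

No, not on the curve


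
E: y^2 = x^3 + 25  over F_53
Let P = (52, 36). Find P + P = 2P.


Doubling: s = (3 x1^2 + a) / (2 y1)
s = (3*52^2 + 0) / (2*36) mod 53 = 42
x3 = s^2 - 2 x1 mod 53 = 42^2 - 2*52 = 17
y3 = s (x1 - x3) - y1 mod 53 = 42 * (52 - 17) - 36 = 3

2P = (17, 3)


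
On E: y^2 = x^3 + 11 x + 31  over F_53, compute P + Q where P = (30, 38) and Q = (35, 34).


P != Q, so use the chord formula.
s = (y2 - y1) / (x2 - x1) = (49) / (5) mod 53 = 31
x3 = s^2 - x1 - x2 mod 53 = 31^2 - 30 - 35 = 48
y3 = s (x1 - x3) - y1 mod 53 = 31 * (30 - 48) - 38 = 40

P + Q = (48, 40)


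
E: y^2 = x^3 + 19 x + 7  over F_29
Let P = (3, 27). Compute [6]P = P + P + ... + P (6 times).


k = 6 = 110_2 (binary, LSB first: 011)
Double-and-add from P = (3, 27):
  bit 0 = 0: acc unchanged = O
  bit 1 = 1: acc = O + (3, 2) = (3, 2)
  bit 2 = 1: acc = (3, 2) + (3, 27) = O

6P = O


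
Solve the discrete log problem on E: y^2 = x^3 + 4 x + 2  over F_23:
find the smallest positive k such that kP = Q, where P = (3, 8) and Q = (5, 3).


Enumerate multiples of P until we hit Q = (5, 3):
  1P = (3, 8)
  2P = (0, 5)
  3P = (21, 20)
  4P = (2, 8)
  5P = (18, 15)
  6P = (6, 9)
  7P = (9, 13)
  8P = (20, 20)
  9P = (4, 17)
  10P = (5, 20)
  11P = (5, 3)
Match found at i = 11.

k = 11


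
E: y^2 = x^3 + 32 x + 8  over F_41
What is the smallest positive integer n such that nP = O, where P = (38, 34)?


Compute successive multiples of P until we hit O:
  1P = (38, 34)
  2P = (11, 25)
  3P = (24, 39)
  4P = (40, 37)
  5P = (37, 29)
  6P = (32, 37)
  7P = (2, 30)
  8P = (0, 34)
  ... (continuing to 22P)
  22P = O

ord(P) = 22


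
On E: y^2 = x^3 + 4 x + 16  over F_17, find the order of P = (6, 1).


Compute successive multiples of P until we hit O:
  1P = (6, 1)
  2P = (13, 15)
  3P = (2, 7)
  4P = (7, 9)
  5P = (0, 13)
  6P = (15, 0)
  7P = (0, 4)
  8P = (7, 8)
  ... (continuing to 12P)
  12P = O

ord(P) = 12


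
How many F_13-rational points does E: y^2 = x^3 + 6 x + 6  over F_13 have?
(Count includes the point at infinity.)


For each x in F_13, count y with y^2 = x^3 + 6 x + 6 mod 13:
  x = 1: RHS = 0, y in [0]  -> 1 point(s)
  x = 2: RHS = 0, y in [0]  -> 1 point(s)
  x = 3: RHS = 12, y in [5, 8]  -> 2 point(s)
  x = 4: RHS = 3, y in [4, 9]  -> 2 point(s)
  x = 7: RHS = 1, y in [1, 12]  -> 2 point(s)
  x = 9: RHS = 9, y in [3, 10]  -> 2 point(s)
  x = 10: RHS = 0, y in [0]  -> 1 point(s)
  x = 11: RHS = 12, y in [5, 8]  -> 2 point(s)
  x = 12: RHS = 12, y in [5, 8]  -> 2 point(s)
Affine points: 15. Add the point at infinity: total = 16.

#E(F_13) = 16


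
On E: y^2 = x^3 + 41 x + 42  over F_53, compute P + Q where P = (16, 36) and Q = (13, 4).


P != Q, so use the chord formula.
s = (y2 - y1) / (x2 - x1) = (21) / (50) mod 53 = 46
x3 = s^2 - x1 - x2 mod 53 = 46^2 - 16 - 13 = 20
y3 = s (x1 - x3) - y1 mod 53 = 46 * (16 - 20) - 36 = 45

P + Q = (20, 45)


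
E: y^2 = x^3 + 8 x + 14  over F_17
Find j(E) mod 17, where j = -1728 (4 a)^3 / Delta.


Delta = -16(4 a^3 + 27 b^2) mod 17 = 13
-1728 * (4 a)^3 = -1728 * (4*8)^3 mod 17 = 3
j = 3 * 13^(-1) mod 17 = 12

j = 12 (mod 17)


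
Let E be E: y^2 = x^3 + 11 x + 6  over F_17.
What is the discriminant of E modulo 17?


4 a^3 + 27 b^2 = 4*11^3 + 27*6^2 = 5324 + 972 = 6296
Delta = -16 * (6296) = -100736
Delta mod 17 = 6

Delta = 6 (mod 17)


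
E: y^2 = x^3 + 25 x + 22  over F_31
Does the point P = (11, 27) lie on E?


Check whether y^2 = x^3 + 25 x + 22 (mod 31) for (x, y) = (11, 27).
LHS: y^2 = 27^2 mod 31 = 16
RHS: x^3 + 25 x + 22 = 11^3 + 25*11 + 22 mod 31 = 16
LHS = RHS

Yes, on the curve


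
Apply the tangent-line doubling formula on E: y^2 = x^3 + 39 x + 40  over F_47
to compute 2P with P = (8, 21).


Doubling: s = (3 x1^2 + a) / (2 y1)
s = (3*8^2 + 39) / (2*21) mod 47 = 29
x3 = s^2 - 2 x1 mod 47 = 29^2 - 2*8 = 26
y3 = s (x1 - x3) - y1 mod 47 = 29 * (8 - 26) - 21 = 21

2P = (26, 21)


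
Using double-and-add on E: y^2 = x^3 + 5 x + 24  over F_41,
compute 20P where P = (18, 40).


k = 20 = 10100_2 (binary, LSB first: 00101)
Double-and-add from P = (18, 40):
  bit 0 = 0: acc unchanged = O
  bit 1 = 0: acc unchanged = O
  bit 2 = 1: acc = O + (2, 1) = (2, 1)
  bit 3 = 0: acc unchanged = (2, 1)
  bit 4 = 1: acc = (2, 1) + (8, 17) = (29, 9)

20P = (29, 9)


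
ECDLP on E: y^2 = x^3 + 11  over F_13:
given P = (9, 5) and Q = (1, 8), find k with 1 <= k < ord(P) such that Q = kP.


Enumerate multiples of P until we hit Q = (1, 8):
  1P = (9, 5)
  2P = (4, 6)
  3P = (12, 6)
  4P = (8, 4)
  5P = (10, 7)
  6P = (11, 4)
  7P = (3, 5)
  8P = (1, 8)
Match found at i = 8.

k = 8


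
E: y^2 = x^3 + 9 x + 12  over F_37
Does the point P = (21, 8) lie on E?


Check whether y^2 = x^3 + 9 x + 12 (mod 37) for (x, y) = (21, 8).
LHS: y^2 = 8^2 mod 37 = 27
RHS: x^3 + 9 x + 12 = 21^3 + 9*21 + 12 mod 37 = 27
LHS = RHS

Yes, on the curve


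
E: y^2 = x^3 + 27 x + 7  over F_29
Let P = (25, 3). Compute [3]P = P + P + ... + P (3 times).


k = 3 = 11_2 (binary, LSB first: 11)
Double-and-add from P = (25, 3):
  bit 0 = 1: acc = O + (25, 3) = (25, 3)
  bit 1 = 1: acc = (25, 3) + (12, 0) = (25, 26)

3P = (25, 26)


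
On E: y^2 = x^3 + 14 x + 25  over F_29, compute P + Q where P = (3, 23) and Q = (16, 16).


P != Q, so use the chord formula.
s = (y2 - y1) / (x2 - x1) = (22) / (13) mod 29 = 24
x3 = s^2 - x1 - x2 mod 29 = 24^2 - 3 - 16 = 6
y3 = s (x1 - x3) - y1 mod 29 = 24 * (3 - 6) - 23 = 21

P + Q = (6, 21)


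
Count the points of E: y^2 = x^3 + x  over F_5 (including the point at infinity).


For each x in F_5, count y with y^2 = x^3 + 1 x + 0 mod 5:
  x = 0: RHS = 0, y in [0]  -> 1 point(s)
  x = 2: RHS = 0, y in [0]  -> 1 point(s)
  x = 3: RHS = 0, y in [0]  -> 1 point(s)
Affine points: 3. Add the point at infinity: total = 4.

#E(F_5) = 4


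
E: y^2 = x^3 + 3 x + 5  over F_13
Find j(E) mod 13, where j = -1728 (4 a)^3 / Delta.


Delta = -16(4 a^3 + 27 b^2) mod 13 = 4
-1728 * (4 a)^3 = -1728 * (4*3)^3 mod 13 = 12
j = 12 * 4^(-1) mod 13 = 3

j = 3 (mod 13)


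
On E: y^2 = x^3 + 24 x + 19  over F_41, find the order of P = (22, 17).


Compute successive multiples of P until we hit O:
  1P = (22, 17)
  2P = (38, 24)
  3P = (31, 38)
  4P = (39, 39)
  5P = (17, 16)
  6P = (25, 7)
  7P = (37, 33)
  8P = (3, 6)
  ... (continuing to 34P)
  34P = O

ord(P) = 34


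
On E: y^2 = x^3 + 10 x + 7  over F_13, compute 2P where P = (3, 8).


Doubling: s = (3 x1^2 + a) / (2 y1)
s = (3*3^2 + 10) / (2*8) mod 13 = 8
x3 = s^2 - 2 x1 mod 13 = 8^2 - 2*3 = 6
y3 = s (x1 - x3) - y1 mod 13 = 8 * (3 - 6) - 8 = 7

2P = (6, 7)


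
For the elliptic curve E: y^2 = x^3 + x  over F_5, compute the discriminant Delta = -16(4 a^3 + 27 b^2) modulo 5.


4 a^3 + 27 b^2 = 4*1^3 + 27*0^2 = 4 + 0 = 4
Delta = -16 * (4) = -64
Delta mod 5 = 1

Delta = 1 (mod 5)


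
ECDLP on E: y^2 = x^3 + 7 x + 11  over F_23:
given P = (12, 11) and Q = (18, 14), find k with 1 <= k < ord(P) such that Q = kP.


Enumerate multiples of P until we hit Q = (18, 14):
  1P = (12, 11)
  2P = (3, 17)
  3P = (11, 19)
  4P = (18, 14)
Match found at i = 4.

k = 4


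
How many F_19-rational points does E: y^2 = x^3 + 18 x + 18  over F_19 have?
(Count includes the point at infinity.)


For each x in F_19, count y with y^2 = x^3 + 18 x + 18 mod 19:
  x = 2: RHS = 5, y in [9, 10]  -> 2 point(s)
  x = 3: RHS = 4, y in [2, 17]  -> 2 point(s)
  x = 5: RHS = 5, y in [9, 10]  -> 2 point(s)
  x = 6: RHS = 0, y in [0]  -> 1 point(s)
  x = 8: RHS = 9, y in [3, 16]  -> 2 point(s)
  x = 9: RHS = 16, y in [4, 15]  -> 2 point(s)
  x = 10: RHS = 1, y in [1, 18]  -> 2 point(s)
  x = 12: RHS = 5, y in [9, 10]  -> 2 point(s)
  x = 13: RHS = 17, y in [6, 13]  -> 2 point(s)
Affine points: 17. Add the point at infinity: total = 18.

#E(F_19) = 18


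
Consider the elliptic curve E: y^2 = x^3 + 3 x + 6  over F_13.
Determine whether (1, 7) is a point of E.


Check whether y^2 = x^3 + 3 x + 6 (mod 13) for (x, y) = (1, 7).
LHS: y^2 = 7^2 mod 13 = 10
RHS: x^3 + 3 x + 6 = 1^3 + 3*1 + 6 mod 13 = 10
LHS = RHS

Yes, on the curve


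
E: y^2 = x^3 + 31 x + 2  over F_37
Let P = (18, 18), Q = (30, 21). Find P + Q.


P != Q, so use the chord formula.
s = (y2 - y1) / (x2 - x1) = (3) / (12) mod 37 = 28
x3 = s^2 - x1 - x2 mod 37 = 28^2 - 18 - 30 = 33
y3 = s (x1 - x3) - y1 mod 37 = 28 * (18 - 33) - 18 = 6

P + Q = (33, 6)


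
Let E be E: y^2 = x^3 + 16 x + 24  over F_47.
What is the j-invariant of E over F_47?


Delta = -16(4 a^3 + 27 b^2) mod 47 = 8
-1728 * (4 a)^3 = -1728 * (4*16)^3 mod 47 = 40
j = 40 * 8^(-1) mod 47 = 5

j = 5 (mod 47)


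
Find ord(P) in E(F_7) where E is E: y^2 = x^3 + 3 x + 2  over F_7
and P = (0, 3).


Compute successive multiples of P until we hit O:
  1P = (0, 3)
  2P = (2, 3)
  3P = (5, 4)
  4P = (4, 6)
  5P = (4, 1)
  6P = (5, 3)
  7P = (2, 4)
  8P = (0, 4)
  ... (continuing to 9P)
  9P = O

ord(P) = 9


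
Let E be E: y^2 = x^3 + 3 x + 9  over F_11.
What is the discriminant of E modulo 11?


4 a^3 + 27 b^2 = 4*3^3 + 27*9^2 = 108 + 2187 = 2295
Delta = -16 * (2295) = -36720
Delta mod 11 = 9

Delta = 9 (mod 11)


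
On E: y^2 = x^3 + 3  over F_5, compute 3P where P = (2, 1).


k = 3 = 11_2 (binary, LSB first: 11)
Double-and-add from P = (2, 1):
  bit 0 = 1: acc = O + (2, 1) = (2, 1)
  bit 1 = 1: acc = (2, 1) + (2, 4) = O

3P = O


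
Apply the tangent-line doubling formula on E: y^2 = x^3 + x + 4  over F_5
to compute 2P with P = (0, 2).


Doubling: s = (3 x1^2 + a) / (2 y1)
s = (3*0^2 + 1) / (2*2) mod 5 = 4
x3 = s^2 - 2 x1 mod 5 = 4^2 - 2*0 = 1
y3 = s (x1 - x3) - y1 mod 5 = 4 * (0 - 1) - 2 = 4

2P = (1, 4)


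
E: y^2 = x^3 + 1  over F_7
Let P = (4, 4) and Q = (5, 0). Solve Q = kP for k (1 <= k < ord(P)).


Enumerate multiples of P until we hit Q = (5, 0):
  1P = (4, 4)
  2P = (0, 6)
  3P = (5, 0)
Match found at i = 3.

k = 3


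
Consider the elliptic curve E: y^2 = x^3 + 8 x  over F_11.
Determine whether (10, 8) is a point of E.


Check whether y^2 = x^3 + 8 x + 0 (mod 11) for (x, y) = (10, 8).
LHS: y^2 = 8^2 mod 11 = 9
RHS: x^3 + 8 x + 0 = 10^3 + 8*10 + 0 mod 11 = 2
LHS != RHS

No, not on the curve


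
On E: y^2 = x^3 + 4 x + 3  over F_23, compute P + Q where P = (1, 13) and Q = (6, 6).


P != Q, so use the chord formula.
s = (y2 - y1) / (x2 - x1) = (16) / (5) mod 23 = 17
x3 = s^2 - x1 - x2 mod 23 = 17^2 - 1 - 6 = 6
y3 = s (x1 - x3) - y1 mod 23 = 17 * (1 - 6) - 13 = 17

P + Q = (6, 17)


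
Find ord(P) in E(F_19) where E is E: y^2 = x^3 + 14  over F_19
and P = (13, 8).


Compute successive multiples of P until we hit O:
  1P = (13, 8)
  2P = (16, 5)
  3P = (10, 8)
  4P = (15, 11)
  5P = (17, 5)
  6P = (5, 5)
  7P = (5, 14)
  8P = (17, 14)
  ... (continuing to 13P)
  13P = O

ord(P) = 13


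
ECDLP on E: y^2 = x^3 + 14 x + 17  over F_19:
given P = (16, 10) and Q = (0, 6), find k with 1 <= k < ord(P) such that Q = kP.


Enumerate multiples of P until we hit Q = (0, 6):
  1P = (16, 10)
  2P = (15, 12)
  3P = (11, 18)
  4P = (9, 13)
  5P = (0, 13)
  6P = (4, 2)
  7P = (10, 13)
  8P = (17, 0)
  9P = (10, 6)
  10P = (4, 17)
  11P = (0, 6)
Match found at i = 11.

k = 11


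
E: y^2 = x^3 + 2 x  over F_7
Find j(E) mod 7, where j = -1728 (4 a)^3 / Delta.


Delta = -16(4 a^3 + 27 b^2) mod 7 = 6
-1728 * (4 a)^3 = -1728 * (4*2)^3 mod 7 = 1
j = 1 * 6^(-1) mod 7 = 6

j = 6 (mod 7)


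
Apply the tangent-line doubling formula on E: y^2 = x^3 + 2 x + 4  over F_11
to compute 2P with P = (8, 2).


Doubling: s = (3 x1^2 + a) / (2 y1)
s = (3*8^2 + 2) / (2*2) mod 11 = 10
x3 = s^2 - 2 x1 mod 11 = 10^2 - 2*8 = 7
y3 = s (x1 - x3) - y1 mod 11 = 10 * (8 - 7) - 2 = 8

2P = (7, 8)


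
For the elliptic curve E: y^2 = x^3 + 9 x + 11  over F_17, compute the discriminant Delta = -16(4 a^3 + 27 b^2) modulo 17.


4 a^3 + 27 b^2 = 4*9^3 + 27*11^2 = 2916 + 3267 = 6183
Delta = -16 * (6183) = -98928
Delta mod 17 = 12

Delta = 12 (mod 17)


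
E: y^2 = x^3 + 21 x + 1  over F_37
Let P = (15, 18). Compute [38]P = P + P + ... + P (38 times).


k = 38 = 100110_2 (binary, LSB first: 011001)
Double-and-add from P = (15, 18):
  bit 0 = 0: acc unchanged = O
  bit 1 = 1: acc = O + (19, 28) = (19, 28)
  bit 2 = 1: acc = (19, 28) + (32, 17) = (27, 30)
  bit 3 = 0: acc unchanged = (27, 30)
  bit 4 = 0: acc unchanged = (27, 30)
  bit 5 = 1: acc = (27, 30) + (21, 3) = (0, 36)

38P = (0, 36)


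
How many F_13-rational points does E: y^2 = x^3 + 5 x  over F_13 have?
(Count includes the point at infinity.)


For each x in F_13, count y with y^2 = x^3 + 5 x + 0 mod 13:
  x = 0: RHS = 0, y in [0]  -> 1 point(s)
  x = 3: RHS = 3, y in [4, 9]  -> 2 point(s)
  x = 6: RHS = 12, y in [5, 8]  -> 2 point(s)
  x = 7: RHS = 1, y in [1, 12]  -> 2 point(s)
  x = 10: RHS = 10, y in [6, 7]  -> 2 point(s)
Affine points: 9. Add the point at infinity: total = 10.

#E(F_13) = 10


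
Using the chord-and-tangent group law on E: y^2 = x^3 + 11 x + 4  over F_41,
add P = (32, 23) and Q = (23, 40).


P != Q, so use the chord formula.
s = (y2 - y1) / (x2 - x1) = (17) / (32) mod 41 = 30
x3 = s^2 - x1 - x2 mod 41 = 30^2 - 32 - 23 = 25
y3 = s (x1 - x3) - y1 mod 41 = 30 * (32 - 25) - 23 = 23

P + Q = (25, 23)


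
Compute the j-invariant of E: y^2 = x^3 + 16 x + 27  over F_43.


Delta = -16(4 a^3 + 27 b^2) mod 43 = 31
-1728 * (4 a)^3 = -1728 * (4*16)^3 mod 43 = 1
j = 1 * 31^(-1) mod 43 = 25

j = 25 (mod 43)


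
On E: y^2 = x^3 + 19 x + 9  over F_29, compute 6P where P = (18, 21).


k = 6 = 110_2 (binary, LSB first: 011)
Double-and-add from P = (18, 21):
  bit 0 = 0: acc unchanged = O
  bit 1 = 1: acc = O + (17, 24) = (17, 24)
  bit 2 = 1: acc = (17, 24) + (8, 8) = (0, 3)

6P = (0, 3)


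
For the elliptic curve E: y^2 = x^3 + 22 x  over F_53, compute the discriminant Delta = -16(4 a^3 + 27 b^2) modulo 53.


4 a^3 + 27 b^2 = 4*22^3 + 27*0^2 = 42592 + 0 = 42592
Delta = -16 * (42592) = -681472
Delta mod 53 = 2

Delta = 2 (mod 53)


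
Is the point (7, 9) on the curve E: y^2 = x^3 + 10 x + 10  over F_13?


Check whether y^2 = x^3 + 10 x + 10 (mod 13) for (x, y) = (7, 9).
LHS: y^2 = 9^2 mod 13 = 3
RHS: x^3 + 10 x + 10 = 7^3 + 10*7 + 10 mod 13 = 7
LHS != RHS

No, not on the curve


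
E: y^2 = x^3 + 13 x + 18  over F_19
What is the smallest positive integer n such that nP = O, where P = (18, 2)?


Compute successive multiples of P until we hit O:
  1P = (18, 2)
  2P = (18, 17)
  3P = O

ord(P) = 3


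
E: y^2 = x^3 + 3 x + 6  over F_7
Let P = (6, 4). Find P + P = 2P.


Doubling: s = (3 x1^2 + a) / (2 y1)
s = (3*6^2 + 3) / (2*4) mod 7 = 6
x3 = s^2 - 2 x1 mod 7 = 6^2 - 2*6 = 3
y3 = s (x1 - x3) - y1 mod 7 = 6 * (6 - 3) - 4 = 0

2P = (3, 0)


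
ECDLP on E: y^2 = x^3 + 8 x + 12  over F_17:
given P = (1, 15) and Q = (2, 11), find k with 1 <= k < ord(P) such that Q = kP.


Enumerate multiples of P until we hit Q = (2, 11):
  1P = (1, 15)
  2P = (13, 1)
  3P = (2, 6)
  4P = (10, 15)
  5P = (6, 2)
  6P = (12, 0)
  7P = (6, 15)
  8P = (10, 2)
  9P = (2, 11)
Match found at i = 9.

k = 9


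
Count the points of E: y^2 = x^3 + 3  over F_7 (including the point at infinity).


For each x in F_7, count y with y^2 = x^3 + 0 x + 3 mod 7:
  x = 1: RHS = 4, y in [2, 5]  -> 2 point(s)
  x = 2: RHS = 4, y in [2, 5]  -> 2 point(s)
  x = 3: RHS = 2, y in [3, 4]  -> 2 point(s)
  x = 4: RHS = 4, y in [2, 5]  -> 2 point(s)
  x = 5: RHS = 2, y in [3, 4]  -> 2 point(s)
  x = 6: RHS = 2, y in [3, 4]  -> 2 point(s)
Affine points: 12. Add the point at infinity: total = 13.

#E(F_7) = 13


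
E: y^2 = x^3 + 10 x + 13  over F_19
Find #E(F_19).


For each x in F_19, count y with y^2 = x^3 + 10 x + 13 mod 19:
  x = 1: RHS = 5, y in [9, 10]  -> 2 point(s)
  x = 5: RHS = 17, y in [6, 13]  -> 2 point(s)
  x = 6: RHS = 4, y in [2, 17]  -> 2 point(s)
  x = 8: RHS = 16, y in [4, 15]  -> 2 point(s)
  x = 10: RHS = 11, y in [7, 12]  -> 2 point(s)
  x = 14: RHS = 9, y in [3, 16]  -> 2 point(s)
  x = 15: RHS = 4, y in [2, 17]  -> 2 point(s)
  x = 17: RHS = 4, y in [2, 17]  -> 2 point(s)
Affine points: 16. Add the point at infinity: total = 17.

#E(F_19) = 17


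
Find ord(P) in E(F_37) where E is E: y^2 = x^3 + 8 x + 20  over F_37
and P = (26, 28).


Compute successive multiples of P until we hit O:
  1P = (26, 28)
  2P = (26, 9)
  3P = O

ord(P) = 3


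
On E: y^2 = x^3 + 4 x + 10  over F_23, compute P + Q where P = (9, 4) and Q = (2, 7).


P != Q, so use the chord formula.
s = (y2 - y1) / (x2 - x1) = (3) / (16) mod 23 = 16
x3 = s^2 - x1 - x2 mod 23 = 16^2 - 9 - 2 = 15
y3 = s (x1 - x3) - y1 mod 23 = 16 * (9 - 15) - 4 = 15

P + Q = (15, 15)


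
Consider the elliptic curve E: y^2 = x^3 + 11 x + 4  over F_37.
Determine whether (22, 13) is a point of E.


Check whether y^2 = x^3 + 11 x + 4 (mod 37) for (x, y) = (22, 13).
LHS: y^2 = 13^2 mod 37 = 21
RHS: x^3 + 11 x + 4 = 22^3 + 11*22 + 4 mod 37 = 16
LHS != RHS

No, not on the curve


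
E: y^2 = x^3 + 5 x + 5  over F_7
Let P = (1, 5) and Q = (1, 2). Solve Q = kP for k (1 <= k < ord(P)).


Enumerate multiples of P until we hit Q = (1, 2):
  1P = (1, 5)
  2P = (2, 4)
  3P = (5, 6)
  4P = (5, 1)
  5P = (2, 3)
  6P = (1, 2)
Match found at i = 6.

k = 6


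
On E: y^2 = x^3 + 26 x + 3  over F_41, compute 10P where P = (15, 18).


k = 10 = 1010_2 (binary, LSB first: 0101)
Double-and-add from P = (15, 18):
  bit 0 = 0: acc unchanged = O
  bit 1 = 1: acc = O + (10, 19) = (10, 19)
  bit 2 = 0: acc unchanged = (10, 19)
  bit 3 = 1: acc = (10, 19) + (14, 35) = (33, 12)

10P = (33, 12)


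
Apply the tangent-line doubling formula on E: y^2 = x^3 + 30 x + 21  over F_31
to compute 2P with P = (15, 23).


Doubling: s = (3 x1^2 + a) / (2 y1)
s = (3*15^2 + 30) / (2*23) mod 31 = 16
x3 = s^2 - 2 x1 mod 31 = 16^2 - 2*15 = 9
y3 = s (x1 - x3) - y1 mod 31 = 16 * (15 - 9) - 23 = 11

2P = (9, 11)


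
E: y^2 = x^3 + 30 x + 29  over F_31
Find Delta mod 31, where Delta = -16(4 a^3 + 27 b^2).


4 a^3 + 27 b^2 = 4*30^3 + 27*29^2 = 108000 + 22707 = 130707
Delta = -16 * (130707) = -2091312
Delta mod 31 = 10

Delta = 10 (mod 31)


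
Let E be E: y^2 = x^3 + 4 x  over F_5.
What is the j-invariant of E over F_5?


Delta = -16(4 a^3 + 27 b^2) mod 5 = 4
-1728 * (4 a)^3 = -1728 * (4*4)^3 mod 5 = 2
j = 2 * 4^(-1) mod 5 = 3

j = 3 (mod 5)


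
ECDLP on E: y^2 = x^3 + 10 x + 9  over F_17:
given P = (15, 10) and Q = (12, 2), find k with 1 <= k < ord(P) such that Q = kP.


Enumerate multiples of P until we hit Q = (12, 2):
  1P = (15, 10)
  2P = (3, 10)
  3P = (16, 7)
  4P = (12, 15)
  5P = (6, 9)
  6P = (0, 3)
  7P = (10, 15)
  8P = (10, 2)
  9P = (0, 14)
  10P = (6, 8)
  11P = (12, 2)
Match found at i = 11.

k = 11


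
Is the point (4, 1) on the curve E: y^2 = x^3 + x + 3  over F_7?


Check whether y^2 = x^3 + 1 x + 3 (mod 7) for (x, y) = (4, 1).
LHS: y^2 = 1^2 mod 7 = 1
RHS: x^3 + 1 x + 3 = 4^3 + 1*4 + 3 mod 7 = 1
LHS = RHS

Yes, on the curve


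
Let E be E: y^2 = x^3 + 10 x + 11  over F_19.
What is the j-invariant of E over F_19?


Delta = -16(4 a^3 + 27 b^2) mod 19 = 8
-1728 * (4 a)^3 = -1728 * (4*10)^3 mod 19 = 8
j = 8 * 8^(-1) mod 19 = 1

j = 1 (mod 19)


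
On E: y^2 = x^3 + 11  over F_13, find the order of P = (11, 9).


Compute successive multiples of P until we hit O:
  1P = (11, 9)
  2P = (3, 5)
  3P = (9, 5)
  4P = (10, 6)
  5P = (1, 8)
  6P = (4, 6)
  7P = (8, 9)
  8P = (7, 4)
  ... (continuing to 19P)
  19P = O

ord(P) = 19


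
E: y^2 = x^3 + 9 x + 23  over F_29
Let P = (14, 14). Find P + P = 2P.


Doubling: s = (3 x1^2 + a) / (2 y1)
s = (3*14^2 + 9) / (2*14) mod 29 = 12
x3 = s^2 - 2 x1 mod 29 = 12^2 - 2*14 = 0
y3 = s (x1 - x3) - y1 mod 29 = 12 * (14 - 0) - 14 = 9

2P = (0, 9)


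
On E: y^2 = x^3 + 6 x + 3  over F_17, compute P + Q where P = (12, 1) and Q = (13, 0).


P != Q, so use the chord formula.
s = (y2 - y1) / (x2 - x1) = (16) / (1) mod 17 = 16
x3 = s^2 - x1 - x2 mod 17 = 16^2 - 12 - 13 = 10
y3 = s (x1 - x3) - y1 mod 17 = 16 * (12 - 10) - 1 = 14

P + Q = (10, 14)


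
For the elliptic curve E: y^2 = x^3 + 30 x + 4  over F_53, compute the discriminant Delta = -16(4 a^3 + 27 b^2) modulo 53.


4 a^3 + 27 b^2 = 4*30^3 + 27*4^2 = 108000 + 432 = 108432
Delta = -16 * (108432) = -1734912
Delta mod 53 = 43

Delta = 43 (mod 53)


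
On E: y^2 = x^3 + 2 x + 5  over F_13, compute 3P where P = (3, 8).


k = 3 = 11_2 (binary, LSB first: 11)
Double-and-add from P = (3, 8):
  bit 0 = 1: acc = O + (3, 8) = (3, 8)
  bit 1 = 1: acc = (3, 8) + (8, 0) = (3, 5)

3P = (3, 5)


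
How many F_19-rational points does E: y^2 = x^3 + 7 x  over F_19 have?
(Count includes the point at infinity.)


For each x in F_19, count y with y^2 = x^3 + 7 x + 0 mod 19:
  x = 0: RHS = 0, y in [0]  -> 1 point(s)
  x = 4: RHS = 16, y in [4, 15]  -> 2 point(s)
  x = 6: RHS = 11, y in [7, 12]  -> 2 point(s)
  x = 8: RHS = 17, y in [6, 13]  -> 2 point(s)
  x = 10: RHS = 6, y in [5, 14]  -> 2 point(s)
  x = 12: RHS = 7, y in [8, 11]  -> 2 point(s)
  x = 14: RHS = 11, y in [7, 12]  -> 2 point(s)
  x = 16: RHS = 9, y in [3, 16]  -> 2 point(s)
  x = 17: RHS = 16, y in [4, 15]  -> 2 point(s)
  x = 18: RHS = 11, y in [7, 12]  -> 2 point(s)
Affine points: 19. Add the point at infinity: total = 20.

#E(F_19) = 20


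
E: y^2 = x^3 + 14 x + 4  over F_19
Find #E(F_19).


For each x in F_19, count y with y^2 = x^3 + 14 x + 4 mod 19:
  x = 0: RHS = 4, y in [2, 17]  -> 2 point(s)
  x = 1: RHS = 0, y in [0]  -> 1 point(s)
  x = 3: RHS = 16, y in [4, 15]  -> 2 point(s)
  x = 5: RHS = 9, y in [3, 16]  -> 2 point(s)
  x = 6: RHS = 0, y in [0]  -> 1 point(s)
  x = 8: RHS = 1, y in [1, 18]  -> 2 point(s)
  x = 9: RHS = 4, y in [2, 17]  -> 2 point(s)
  x = 10: RHS = 4, y in [2, 17]  -> 2 point(s)
  x = 11: RHS = 7, y in [8, 11]  -> 2 point(s)
  x = 12: RHS = 0, y in [0]  -> 1 point(s)
  x = 15: RHS = 17, y in [6, 13]  -> 2 point(s)
  x = 16: RHS = 11, y in [7, 12]  -> 2 point(s)
  x = 17: RHS = 6, y in [5, 14]  -> 2 point(s)
Affine points: 23. Add the point at infinity: total = 24.

#E(F_19) = 24


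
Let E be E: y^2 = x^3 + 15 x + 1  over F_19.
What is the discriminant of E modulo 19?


4 a^3 + 27 b^2 = 4*15^3 + 27*1^2 = 13500 + 27 = 13527
Delta = -16 * (13527) = -216432
Delta mod 19 = 16

Delta = 16 (mod 19)


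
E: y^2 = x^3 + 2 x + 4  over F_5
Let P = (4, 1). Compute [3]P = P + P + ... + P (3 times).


k = 3 = 11_2 (binary, LSB first: 11)
Double-and-add from P = (4, 1):
  bit 0 = 1: acc = O + (4, 1) = (4, 1)
  bit 1 = 1: acc = (4, 1) + (2, 4) = (0, 3)

3P = (0, 3)


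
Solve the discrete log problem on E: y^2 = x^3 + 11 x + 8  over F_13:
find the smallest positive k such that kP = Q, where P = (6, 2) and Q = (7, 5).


Enumerate multiples of P until we hit Q = (7, 5):
  1P = (6, 2)
  2P = (11, 2)
  3P = (9, 11)
  4P = (7, 8)
  5P = (10, 0)
  6P = (7, 5)
Match found at i = 6.

k = 6


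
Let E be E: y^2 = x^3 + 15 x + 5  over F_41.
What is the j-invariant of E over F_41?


Delta = -16(4 a^3 + 27 b^2) mod 41 = 12
-1728 * (4 a)^3 = -1728 * (4*15)^3 mod 41 = 10
j = 10 * 12^(-1) mod 41 = 35

j = 35 (mod 41)


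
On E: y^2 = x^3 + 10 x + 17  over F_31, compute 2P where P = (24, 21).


Doubling: s = (3 x1^2 + a) / (2 y1)
s = (3*24^2 + 10) / (2*21) mod 31 = 3
x3 = s^2 - 2 x1 mod 31 = 3^2 - 2*24 = 23
y3 = s (x1 - x3) - y1 mod 31 = 3 * (24 - 23) - 21 = 13

2P = (23, 13)


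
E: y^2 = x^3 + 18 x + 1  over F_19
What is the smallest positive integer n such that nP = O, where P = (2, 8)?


Compute successive multiples of P until we hit O:
  1P = (2, 8)
  2P = (1, 1)
  3P = (8, 7)
  4P = (18, 1)
  5P = (15, 6)
  6P = (0, 18)
  7P = (4, 2)
  8P = (3, 14)
  ... (continuing to 22P)
  22P = O

ord(P) = 22


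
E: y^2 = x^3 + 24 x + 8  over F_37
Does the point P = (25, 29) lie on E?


Check whether y^2 = x^3 + 24 x + 8 (mod 37) for (x, y) = (25, 29).
LHS: y^2 = 29^2 mod 37 = 27
RHS: x^3 + 24 x + 8 = 25^3 + 24*25 + 8 mod 37 = 27
LHS = RHS

Yes, on the curve


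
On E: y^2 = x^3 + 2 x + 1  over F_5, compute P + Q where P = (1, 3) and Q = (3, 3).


P != Q, so use the chord formula.
s = (y2 - y1) / (x2 - x1) = (0) / (2) mod 5 = 0
x3 = s^2 - x1 - x2 mod 5 = 0^2 - 1 - 3 = 1
y3 = s (x1 - x3) - y1 mod 5 = 0 * (1 - 1) - 3 = 2

P + Q = (1, 2)


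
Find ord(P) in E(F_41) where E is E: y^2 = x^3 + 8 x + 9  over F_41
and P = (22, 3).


Compute successive multiples of P until we hit O:
  1P = (22, 3)
  2P = (36, 7)
  3P = (4, 8)
  4P = (19, 3)
  5P = (0, 38)
  6P = (35, 27)
  7P = (9, 21)
  8P = (1, 31)
  ... (continuing to 27P)
  27P = O

ord(P) = 27


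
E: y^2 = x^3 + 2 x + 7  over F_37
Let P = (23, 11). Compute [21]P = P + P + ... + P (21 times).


k = 21 = 10101_2 (binary, LSB first: 10101)
Double-and-add from P = (23, 11):
  bit 0 = 1: acc = O + (23, 11) = (23, 11)
  bit 1 = 0: acc unchanged = (23, 11)
  bit 2 = 1: acc = (23, 11) + (29, 16) = (34, 23)
  bit 3 = 0: acc unchanged = (34, 23)
  bit 4 = 1: acc = (34, 23) + (16, 19) = (14, 2)

21P = (14, 2)


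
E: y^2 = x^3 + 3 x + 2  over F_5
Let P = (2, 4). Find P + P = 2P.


Doubling: s = (3 x1^2 + a) / (2 y1)
s = (3*2^2 + 3) / (2*4) mod 5 = 0
x3 = s^2 - 2 x1 mod 5 = 0^2 - 2*2 = 1
y3 = s (x1 - x3) - y1 mod 5 = 0 * (2 - 1) - 4 = 1

2P = (1, 1)


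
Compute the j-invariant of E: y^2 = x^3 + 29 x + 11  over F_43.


Delta = -16(4 a^3 + 27 b^2) mod 43 = 20
-1728 * (4 a)^3 = -1728 * (4*29)^3 mod 43 = 32
j = 32 * 20^(-1) mod 43 = 36

j = 36 (mod 43)


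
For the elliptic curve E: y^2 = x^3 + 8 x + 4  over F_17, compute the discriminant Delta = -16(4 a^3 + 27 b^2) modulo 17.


4 a^3 + 27 b^2 = 4*8^3 + 27*4^2 = 2048 + 432 = 2480
Delta = -16 * (2480) = -39680
Delta mod 17 = 15

Delta = 15 (mod 17)


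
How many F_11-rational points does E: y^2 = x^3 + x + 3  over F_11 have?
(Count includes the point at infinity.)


For each x in F_11, count y with y^2 = x^3 + 1 x + 3 mod 11:
  x = 0: RHS = 3, y in [5, 6]  -> 2 point(s)
  x = 1: RHS = 5, y in [4, 7]  -> 2 point(s)
  x = 3: RHS = 0, y in [0]  -> 1 point(s)
  x = 4: RHS = 5, y in [4, 7]  -> 2 point(s)
  x = 5: RHS = 1, y in [1, 10]  -> 2 point(s)
  x = 6: RHS = 5, y in [4, 7]  -> 2 point(s)
  x = 7: RHS = 1, y in [1, 10]  -> 2 point(s)
  x = 9: RHS = 4, y in [2, 9]  -> 2 point(s)
  x = 10: RHS = 1, y in [1, 10]  -> 2 point(s)
Affine points: 17. Add the point at infinity: total = 18.

#E(F_11) = 18


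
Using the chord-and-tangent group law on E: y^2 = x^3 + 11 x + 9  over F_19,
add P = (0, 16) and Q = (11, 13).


P != Q, so use the chord formula.
s = (y2 - y1) / (x2 - x1) = (16) / (11) mod 19 = 17
x3 = s^2 - x1 - x2 mod 19 = 17^2 - 0 - 11 = 12
y3 = s (x1 - x3) - y1 mod 19 = 17 * (0 - 12) - 16 = 8

P + Q = (12, 8)


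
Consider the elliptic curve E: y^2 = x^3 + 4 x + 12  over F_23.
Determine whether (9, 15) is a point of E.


Check whether y^2 = x^3 + 4 x + 12 (mod 23) for (x, y) = (9, 15).
LHS: y^2 = 15^2 mod 23 = 18
RHS: x^3 + 4 x + 12 = 9^3 + 4*9 + 12 mod 23 = 18
LHS = RHS

Yes, on the curve


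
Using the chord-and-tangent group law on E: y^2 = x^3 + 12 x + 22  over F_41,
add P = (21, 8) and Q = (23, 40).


P != Q, so use the chord formula.
s = (y2 - y1) / (x2 - x1) = (32) / (2) mod 41 = 16
x3 = s^2 - x1 - x2 mod 41 = 16^2 - 21 - 23 = 7
y3 = s (x1 - x3) - y1 mod 41 = 16 * (21 - 7) - 8 = 11

P + Q = (7, 11)


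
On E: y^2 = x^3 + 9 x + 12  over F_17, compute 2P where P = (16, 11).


Doubling: s = (3 x1^2 + a) / (2 y1)
s = (3*16^2 + 9) / (2*11) mod 17 = 16
x3 = s^2 - 2 x1 mod 17 = 16^2 - 2*16 = 3
y3 = s (x1 - x3) - y1 mod 17 = 16 * (16 - 3) - 11 = 10

2P = (3, 10)


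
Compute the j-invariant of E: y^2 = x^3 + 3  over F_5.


Delta = -16(4 a^3 + 27 b^2) mod 5 = 2
-1728 * (4 a)^3 = -1728 * (4*0)^3 mod 5 = 0
j = 0 * 2^(-1) mod 5 = 0

j = 0 (mod 5)


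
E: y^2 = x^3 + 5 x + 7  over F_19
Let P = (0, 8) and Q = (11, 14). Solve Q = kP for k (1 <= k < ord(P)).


Enumerate multiples of P until we hit Q = (11, 14):
  1P = (0, 8)
  2P = (7, 10)
  3P = (2, 5)
  4P = (5, 9)
  5P = (11, 5)
  6P = (12, 16)
  7P = (18, 18)
  8P = (6, 14)
  9P = (14, 16)
  10P = (3, 12)
  11P = (3, 7)
  12P = (14, 3)
  13P = (6, 5)
  14P = (18, 1)
  15P = (12, 3)
  16P = (11, 14)
Match found at i = 16.

k = 16


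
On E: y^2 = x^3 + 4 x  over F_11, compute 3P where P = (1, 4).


k = 3 = 11_2 (binary, LSB first: 11)
Double-and-add from P = (1, 4):
  bit 0 = 1: acc = O + (1, 4) = (1, 4)
  bit 1 = 1: acc = (1, 4) + (1, 7) = O

3P = O


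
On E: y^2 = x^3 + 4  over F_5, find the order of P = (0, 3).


Compute successive multiples of P until we hit O:
  1P = (0, 3)
  2P = (0, 2)
  3P = O

ord(P) = 3


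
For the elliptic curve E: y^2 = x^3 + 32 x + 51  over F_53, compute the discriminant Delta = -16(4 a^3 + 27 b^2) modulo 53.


4 a^3 + 27 b^2 = 4*32^3 + 27*51^2 = 131072 + 70227 = 201299
Delta = -16 * (201299) = -3220784
Delta mod 53 = 26

Delta = 26 (mod 53)


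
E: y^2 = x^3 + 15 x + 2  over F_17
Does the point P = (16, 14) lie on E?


Check whether y^2 = x^3 + 15 x + 2 (mod 17) for (x, y) = (16, 14).
LHS: y^2 = 14^2 mod 17 = 9
RHS: x^3 + 15 x + 2 = 16^3 + 15*16 + 2 mod 17 = 3
LHS != RHS

No, not on the curve


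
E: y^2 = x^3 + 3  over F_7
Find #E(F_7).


For each x in F_7, count y with y^2 = x^3 + 0 x + 3 mod 7:
  x = 1: RHS = 4, y in [2, 5]  -> 2 point(s)
  x = 2: RHS = 4, y in [2, 5]  -> 2 point(s)
  x = 3: RHS = 2, y in [3, 4]  -> 2 point(s)
  x = 4: RHS = 4, y in [2, 5]  -> 2 point(s)
  x = 5: RHS = 2, y in [3, 4]  -> 2 point(s)
  x = 6: RHS = 2, y in [3, 4]  -> 2 point(s)
Affine points: 12. Add the point at infinity: total = 13.

#E(F_7) = 13


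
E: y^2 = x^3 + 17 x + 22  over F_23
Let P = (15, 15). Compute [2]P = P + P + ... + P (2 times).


k = 2 = 10_2 (binary, LSB first: 01)
Double-and-add from P = (15, 15):
  bit 0 = 0: acc unchanged = O
  bit 1 = 1: acc = O + (2, 15) = (2, 15)

2P = (2, 15)


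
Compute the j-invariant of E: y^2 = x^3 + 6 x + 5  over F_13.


Delta = -16(4 a^3 + 27 b^2) mod 13 = 11
-1728 * (4 a)^3 = -1728 * (4*6)^3 mod 13 = 5
j = 5 * 11^(-1) mod 13 = 4

j = 4 (mod 13)


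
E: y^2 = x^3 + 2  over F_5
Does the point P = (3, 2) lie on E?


Check whether y^2 = x^3 + 0 x + 2 (mod 5) for (x, y) = (3, 2).
LHS: y^2 = 2^2 mod 5 = 4
RHS: x^3 + 0 x + 2 = 3^3 + 0*3 + 2 mod 5 = 4
LHS = RHS

Yes, on the curve


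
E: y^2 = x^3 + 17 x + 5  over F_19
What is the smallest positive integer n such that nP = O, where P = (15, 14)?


Compute successive multiples of P until we hit O:
  1P = (15, 14)
  2P = (17, 18)
  3P = (10, 15)
  4P = (10, 4)
  5P = (17, 1)
  6P = (15, 5)
  7P = O

ord(P) = 7


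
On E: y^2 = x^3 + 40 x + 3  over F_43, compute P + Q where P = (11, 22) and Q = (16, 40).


P != Q, so use the chord formula.
s = (y2 - y1) / (x2 - x1) = (18) / (5) mod 43 = 38
x3 = s^2 - x1 - x2 mod 43 = 38^2 - 11 - 16 = 41
y3 = s (x1 - x3) - y1 mod 43 = 38 * (11 - 41) - 22 = 42

P + Q = (41, 42)


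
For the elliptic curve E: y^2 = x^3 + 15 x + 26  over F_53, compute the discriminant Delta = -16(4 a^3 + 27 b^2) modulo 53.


4 a^3 + 27 b^2 = 4*15^3 + 27*26^2 = 13500 + 18252 = 31752
Delta = -16 * (31752) = -508032
Delta mod 53 = 26

Delta = 26 (mod 53)


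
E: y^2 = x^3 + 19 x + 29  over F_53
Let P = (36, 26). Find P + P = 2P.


Doubling: s = (3 x1^2 + a) / (2 y1)
s = (3*36^2 + 19) / (2*26) mod 53 = 15
x3 = s^2 - 2 x1 mod 53 = 15^2 - 2*36 = 47
y3 = s (x1 - x3) - y1 mod 53 = 15 * (36 - 47) - 26 = 21

2P = (47, 21)


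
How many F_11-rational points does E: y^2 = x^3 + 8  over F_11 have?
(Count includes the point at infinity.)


For each x in F_11, count y with y^2 = x^3 + 0 x + 8 mod 11:
  x = 1: RHS = 9, y in [3, 8]  -> 2 point(s)
  x = 2: RHS = 5, y in [4, 7]  -> 2 point(s)
  x = 5: RHS = 1, y in [1, 10]  -> 2 point(s)
  x = 6: RHS = 4, y in [2, 9]  -> 2 point(s)
  x = 8: RHS = 3, y in [5, 6]  -> 2 point(s)
  x = 9: RHS = 0, y in [0]  -> 1 point(s)
Affine points: 11. Add the point at infinity: total = 12.

#E(F_11) = 12


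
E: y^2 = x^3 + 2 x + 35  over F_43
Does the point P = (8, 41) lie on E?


Check whether y^2 = x^3 + 2 x + 35 (mod 43) for (x, y) = (8, 41).
LHS: y^2 = 41^2 mod 43 = 4
RHS: x^3 + 2 x + 35 = 8^3 + 2*8 + 35 mod 43 = 4
LHS = RHS

Yes, on the curve


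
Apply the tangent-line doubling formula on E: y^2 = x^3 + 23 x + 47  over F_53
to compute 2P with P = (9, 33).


Doubling: s = (3 x1^2 + a) / (2 y1)
s = (3*9^2 + 23) / (2*33) mod 53 = 49
x3 = s^2 - 2 x1 mod 53 = 49^2 - 2*9 = 51
y3 = s (x1 - x3) - y1 mod 53 = 49 * (9 - 51) - 33 = 29

2P = (51, 29)


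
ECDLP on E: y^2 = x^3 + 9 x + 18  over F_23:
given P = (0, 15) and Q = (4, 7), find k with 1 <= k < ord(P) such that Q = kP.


Enumerate multiples of P until we hit Q = (4, 7):
  1P = (0, 15)
  2P = (4, 16)
  3P = (9, 0)
  4P = (4, 7)
Match found at i = 4.

k = 4


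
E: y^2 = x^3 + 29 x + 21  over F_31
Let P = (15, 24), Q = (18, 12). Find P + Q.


P != Q, so use the chord formula.
s = (y2 - y1) / (x2 - x1) = (19) / (3) mod 31 = 27
x3 = s^2 - x1 - x2 mod 31 = 27^2 - 15 - 18 = 14
y3 = s (x1 - x3) - y1 mod 31 = 27 * (15 - 14) - 24 = 3

P + Q = (14, 3)


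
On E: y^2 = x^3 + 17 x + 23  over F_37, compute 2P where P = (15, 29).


k = 2 = 10_2 (binary, LSB first: 01)
Double-and-add from P = (15, 29):
  bit 0 = 0: acc unchanged = O
  bit 1 = 1: acc = O + (16, 5) = (16, 5)

2P = (16, 5)


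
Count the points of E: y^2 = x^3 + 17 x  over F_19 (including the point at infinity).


For each x in F_19, count y with y^2 = x^3 + 17 x + 0 mod 19:
  x = 0: RHS = 0, y in [0]  -> 1 point(s)
  x = 2: RHS = 4, y in [2, 17]  -> 2 point(s)
  x = 5: RHS = 1, y in [1, 18]  -> 2 point(s)
  x = 7: RHS = 6, y in [5, 14]  -> 2 point(s)
  x = 10: RHS = 11, y in [7, 12]  -> 2 point(s)
  x = 11: RHS = 17, y in [6, 13]  -> 2 point(s)
  x = 13: RHS = 5, y in [9, 10]  -> 2 point(s)
  x = 15: RHS = 1, y in [1, 18]  -> 2 point(s)
  x = 16: RHS = 17, y in [6, 13]  -> 2 point(s)
  x = 18: RHS = 1, y in [1, 18]  -> 2 point(s)
Affine points: 19. Add the point at infinity: total = 20.

#E(F_19) = 20


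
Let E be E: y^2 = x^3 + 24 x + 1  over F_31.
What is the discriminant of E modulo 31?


4 a^3 + 27 b^2 = 4*24^3 + 27*1^2 = 55296 + 27 = 55323
Delta = -16 * (55323) = -885168
Delta mod 31 = 6

Delta = 6 (mod 31)


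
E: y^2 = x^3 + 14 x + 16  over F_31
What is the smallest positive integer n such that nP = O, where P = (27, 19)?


Compute successive multiples of P until we hit O:
  1P = (27, 19)
  2P = (8, 12)
  3P = (0, 4)
  4P = (20, 9)
  5P = (24, 3)
  6P = (5, 26)
  7P = (13, 16)
  8P = (26, 10)
  ... (continuing to 26P)
  26P = O

ord(P) = 26


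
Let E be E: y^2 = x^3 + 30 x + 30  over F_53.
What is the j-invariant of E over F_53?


Delta = -16(4 a^3 + 27 b^2) mod 53 = 20
-1728 * (4 a)^3 = -1728 * (4*30)^3 mod 53 = 13
j = 13 * 20^(-1) mod 53 = 51

j = 51 (mod 53)


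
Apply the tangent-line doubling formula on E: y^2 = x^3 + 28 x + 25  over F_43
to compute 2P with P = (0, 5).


Doubling: s = (3 x1^2 + a) / (2 y1)
s = (3*0^2 + 28) / (2*5) mod 43 = 20
x3 = s^2 - 2 x1 mod 43 = 20^2 - 2*0 = 13
y3 = s (x1 - x3) - y1 mod 43 = 20 * (0 - 13) - 5 = 36

2P = (13, 36)


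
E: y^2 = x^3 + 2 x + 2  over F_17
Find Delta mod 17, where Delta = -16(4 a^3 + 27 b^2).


4 a^3 + 27 b^2 = 4*2^3 + 27*2^2 = 32 + 108 = 140
Delta = -16 * (140) = -2240
Delta mod 17 = 4

Delta = 4 (mod 17)


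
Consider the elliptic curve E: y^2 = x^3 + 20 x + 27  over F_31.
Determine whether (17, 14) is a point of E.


Check whether y^2 = x^3 + 20 x + 27 (mod 31) for (x, y) = (17, 14).
LHS: y^2 = 14^2 mod 31 = 10
RHS: x^3 + 20 x + 27 = 17^3 + 20*17 + 27 mod 31 = 10
LHS = RHS

Yes, on the curve


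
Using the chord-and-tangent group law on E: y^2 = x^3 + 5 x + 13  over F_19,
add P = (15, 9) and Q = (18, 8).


P != Q, so use the chord formula.
s = (y2 - y1) / (x2 - x1) = (18) / (3) mod 19 = 6
x3 = s^2 - x1 - x2 mod 19 = 6^2 - 15 - 18 = 3
y3 = s (x1 - x3) - y1 mod 19 = 6 * (15 - 3) - 9 = 6

P + Q = (3, 6)


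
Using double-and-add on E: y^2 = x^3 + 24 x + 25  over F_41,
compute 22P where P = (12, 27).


k = 22 = 10110_2 (binary, LSB first: 01101)
Double-and-add from P = (12, 27):
  bit 0 = 0: acc unchanged = O
  bit 1 = 1: acc = O + (22, 7) = (22, 7)
  bit 2 = 1: acc = (22, 7) + (38, 34) = (17, 4)
  bit 3 = 0: acc unchanged = (17, 4)
  bit 4 = 1: acc = (17, 4) + (1, 38) = (32, 33)

22P = (32, 33)


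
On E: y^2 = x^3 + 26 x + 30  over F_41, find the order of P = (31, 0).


Compute successive multiples of P until we hit O:
  1P = (31, 0)
  2P = O

ord(P) = 2


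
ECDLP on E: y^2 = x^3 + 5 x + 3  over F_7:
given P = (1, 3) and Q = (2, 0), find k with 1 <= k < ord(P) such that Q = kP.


Enumerate multiples of P until we hit Q = (2, 0):
  1P = (1, 3)
  2P = (6, 2)
  3P = (2, 0)
Match found at i = 3.

k = 3


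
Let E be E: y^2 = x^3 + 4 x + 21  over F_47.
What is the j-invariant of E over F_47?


Delta = -16(4 a^3 + 27 b^2) mod 47 = 19
-1728 * (4 a)^3 = -1728 * (4*4)^3 mod 47 = 30
j = 30 * 19^(-1) mod 47 = 9

j = 9 (mod 47)
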